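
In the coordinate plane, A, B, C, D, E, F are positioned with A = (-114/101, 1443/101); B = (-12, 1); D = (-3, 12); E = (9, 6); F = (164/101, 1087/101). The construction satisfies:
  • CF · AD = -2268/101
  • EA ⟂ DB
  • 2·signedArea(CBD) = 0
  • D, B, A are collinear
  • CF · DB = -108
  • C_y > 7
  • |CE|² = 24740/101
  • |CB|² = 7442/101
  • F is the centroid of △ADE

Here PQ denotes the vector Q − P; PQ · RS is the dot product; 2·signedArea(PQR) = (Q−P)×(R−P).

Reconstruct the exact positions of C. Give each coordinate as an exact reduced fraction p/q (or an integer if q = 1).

1. C_x = -663/101  [2·signedArea(CBD) = 0 ∩ CF · AD = -2268/101]
2. C_y = 772/101  [2·signedArea(CBD) = 0 ∩ CF · AD = -2268/101]
   → C = (-663/101, 772/101)

C = (-663/101, 772/101)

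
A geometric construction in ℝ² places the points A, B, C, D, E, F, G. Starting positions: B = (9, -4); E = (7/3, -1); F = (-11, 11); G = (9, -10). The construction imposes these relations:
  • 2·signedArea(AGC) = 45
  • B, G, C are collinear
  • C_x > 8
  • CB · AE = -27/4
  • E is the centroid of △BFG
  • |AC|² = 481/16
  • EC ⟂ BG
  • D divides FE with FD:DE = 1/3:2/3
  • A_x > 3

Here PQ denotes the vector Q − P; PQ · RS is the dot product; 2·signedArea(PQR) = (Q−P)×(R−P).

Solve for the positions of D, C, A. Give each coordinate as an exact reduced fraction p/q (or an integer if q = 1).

1. D_x = -59/9  [D divides FE with FD:DE = 1/3:2/3]
2. D_y = 7  [D divides FE with FD:DE = 1/3:2/3]
   → D = (-59/9, 7)
3. C_x = 9  [B, G, C are collinear ∩ EC ⟂ BG]
4. C_y = -1  [B, G, C are collinear ∩ EC ⟂ BG]
   → C = (9, -1)
5. A_x = 4  [2·signedArea(AGC) = 45 ∩ CB · AE = -27/4]
6. A_y = -13/4  [2·signedArea(AGC) = 45 ∩ CB · AE = -27/4]
   → A = (4, -13/4)

A = (4, -13/4)
C = (9, -1)
D = (-59/9, 7)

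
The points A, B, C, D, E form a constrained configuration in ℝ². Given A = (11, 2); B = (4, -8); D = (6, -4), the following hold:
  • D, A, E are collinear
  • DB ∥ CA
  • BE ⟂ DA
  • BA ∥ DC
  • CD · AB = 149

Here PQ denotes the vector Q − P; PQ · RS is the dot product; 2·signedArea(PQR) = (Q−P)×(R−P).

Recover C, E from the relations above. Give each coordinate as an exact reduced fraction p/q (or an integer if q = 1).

1. C_x = 13  [DB ∥ CA ∩ BA ∥ DC]
2. C_y = 6  [DB ∥ CA ∩ BA ∥ DC]
   → C = (13, 6)
3. E_x = 196/61  [D, A, E are collinear ∩ BE ⟂ DA]
4. E_y = -448/61  [D, A, E are collinear ∩ BE ⟂ DA]
   → E = (196/61, -448/61)

C = (13, 6)
E = (196/61, -448/61)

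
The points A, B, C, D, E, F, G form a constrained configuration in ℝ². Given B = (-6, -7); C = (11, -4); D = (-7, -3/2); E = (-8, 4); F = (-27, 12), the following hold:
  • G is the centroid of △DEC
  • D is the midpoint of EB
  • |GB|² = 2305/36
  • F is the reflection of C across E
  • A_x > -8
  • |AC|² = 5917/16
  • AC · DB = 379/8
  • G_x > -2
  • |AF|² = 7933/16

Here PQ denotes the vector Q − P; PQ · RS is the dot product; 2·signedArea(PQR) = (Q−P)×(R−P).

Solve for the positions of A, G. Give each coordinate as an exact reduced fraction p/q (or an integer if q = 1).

1. A_x = -15/2  [line -1·x + 11/2·y + -115/8 = 0 ∩ |AF|² = 7933/16]
2. A_y = 5/4  [line -1·x + 11/2·y + -115/8 = 0 ∩ |AF|² = 7933/16]
   → A = (-15/2, 5/4)
3. G_x = -4/3  [G is the centroid of △DEC]
4. G_y = -1/2  [G is the centroid of △DEC]
   → G = (-4/3, -1/2)

A = (-15/2, 5/4)
G = (-4/3, -1/2)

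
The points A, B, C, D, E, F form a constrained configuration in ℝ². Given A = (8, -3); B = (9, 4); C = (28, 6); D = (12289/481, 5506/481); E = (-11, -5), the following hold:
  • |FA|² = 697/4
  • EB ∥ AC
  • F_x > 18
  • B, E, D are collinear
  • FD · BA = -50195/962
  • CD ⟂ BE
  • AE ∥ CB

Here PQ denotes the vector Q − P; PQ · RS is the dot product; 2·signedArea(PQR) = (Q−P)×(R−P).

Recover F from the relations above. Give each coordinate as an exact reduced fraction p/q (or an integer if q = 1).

F = (37/2, 5)

1. F_x = 37/2  [line 1·x + 7·y + -107/2 = 0 ∩ |FA|² = 697/4]
2. F_y = 5  [line 1·x + 7·y + -107/2 = 0 ∩ |FA|² = 697/4]
   → F = (37/2, 5)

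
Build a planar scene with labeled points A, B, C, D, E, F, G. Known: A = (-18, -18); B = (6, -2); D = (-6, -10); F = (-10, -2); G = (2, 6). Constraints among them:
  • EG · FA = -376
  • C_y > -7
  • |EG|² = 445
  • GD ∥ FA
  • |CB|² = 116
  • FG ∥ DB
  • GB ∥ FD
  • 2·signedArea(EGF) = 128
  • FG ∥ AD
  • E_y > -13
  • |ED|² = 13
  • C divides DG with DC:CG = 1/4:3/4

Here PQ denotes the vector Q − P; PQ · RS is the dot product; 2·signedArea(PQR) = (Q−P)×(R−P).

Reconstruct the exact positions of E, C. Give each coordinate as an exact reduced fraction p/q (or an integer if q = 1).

C = (-4, -6)
E = (-9, -12)

1. E_x = -9  [2·signedArea(EGF) = 128 ∩ EG · FA = -376]
2. E_y = -12  [2·signedArea(EGF) = 128 ∩ EG · FA = -376]
   → E = (-9, -12)
3. C_x = -4  [C divides DG with DC:CG = 1/4:3/4]
4. C_y = -6  [C divides DG with DC:CG = 1/4:3/4]
   → C = (-4, -6)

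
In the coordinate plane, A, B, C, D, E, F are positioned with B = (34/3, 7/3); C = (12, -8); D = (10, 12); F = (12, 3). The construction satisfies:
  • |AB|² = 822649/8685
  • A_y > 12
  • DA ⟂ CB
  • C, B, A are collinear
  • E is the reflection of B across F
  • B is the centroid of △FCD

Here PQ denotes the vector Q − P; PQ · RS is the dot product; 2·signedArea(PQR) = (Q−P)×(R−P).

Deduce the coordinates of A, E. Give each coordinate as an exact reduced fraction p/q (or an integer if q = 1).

A = (10332/965, 11624/965)
E = (38/3, 11/3)

1. A_x = 10332/965  [C, B, A are collinear ∩ DA ⟂ CB]
2. A_y = 11624/965  [C, B, A are collinear ∩ DA ⟂ CB]
   → A = (10332/965, 11624/965)
3. E_x = 38/3  [E is the reflection of B across F]
4. E_y = 11/3  [E is the reflection of B across F]
   → E = (38/3, 11/3)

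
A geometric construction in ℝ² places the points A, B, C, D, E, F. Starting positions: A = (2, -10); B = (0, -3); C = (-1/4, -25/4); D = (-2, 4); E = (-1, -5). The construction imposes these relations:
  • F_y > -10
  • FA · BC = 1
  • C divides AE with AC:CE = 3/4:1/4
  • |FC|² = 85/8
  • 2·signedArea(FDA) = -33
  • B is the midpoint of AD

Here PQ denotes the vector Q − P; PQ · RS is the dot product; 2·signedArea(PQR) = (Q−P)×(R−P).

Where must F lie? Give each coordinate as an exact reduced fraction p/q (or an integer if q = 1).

1. F_x = -1/2  [FA · BC = 1 ∩ 2·signedArea(FDA) = -33]
2. F_y = -19/2  [FA · BC = 1 ∩ 2·signedArea(FDA) = -33]
   → F = (-1/2, -19/2)

F = (-1/2, -19/2)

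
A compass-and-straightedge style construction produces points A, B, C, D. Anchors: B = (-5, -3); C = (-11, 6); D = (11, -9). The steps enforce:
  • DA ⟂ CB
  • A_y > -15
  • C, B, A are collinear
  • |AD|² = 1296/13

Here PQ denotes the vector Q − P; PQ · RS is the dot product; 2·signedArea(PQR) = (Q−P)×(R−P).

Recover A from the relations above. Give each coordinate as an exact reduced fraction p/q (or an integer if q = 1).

1. A_x = 35/13  [C, B, A are collinear ∩ DA ⟂ CB]
2. A_y = -189/13  [C, B, A are collinear ∩ DA ⟂ CB]
   → A = (35/13, -189/13)

A = (35/13, -189/13)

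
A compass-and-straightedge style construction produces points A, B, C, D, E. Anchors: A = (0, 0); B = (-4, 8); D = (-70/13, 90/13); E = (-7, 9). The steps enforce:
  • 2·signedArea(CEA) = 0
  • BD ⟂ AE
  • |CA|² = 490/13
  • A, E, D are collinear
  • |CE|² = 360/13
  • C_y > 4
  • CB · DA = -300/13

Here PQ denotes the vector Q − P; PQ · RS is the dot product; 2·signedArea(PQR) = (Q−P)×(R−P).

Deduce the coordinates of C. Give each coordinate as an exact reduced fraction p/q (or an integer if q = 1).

1. C_x = -49/13  [2·signedArea(CEA) = 0 ∩ CB · DA = -300/13]
2. C_y = 63/13  [2·signedArea(CEA) = 0 ∩ CB · DA = -300/13]
   → C = (-49/13, 63/13)

C = (-49/13, 63/13)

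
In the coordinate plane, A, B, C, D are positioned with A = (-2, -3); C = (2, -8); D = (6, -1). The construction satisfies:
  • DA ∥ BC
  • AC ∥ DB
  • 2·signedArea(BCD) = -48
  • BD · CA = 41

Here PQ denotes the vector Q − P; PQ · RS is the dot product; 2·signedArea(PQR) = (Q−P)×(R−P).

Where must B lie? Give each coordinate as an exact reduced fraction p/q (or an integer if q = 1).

B = (10, -6)

1. B_x = 10  [DA ∥ BC ∩ AC ∥ DB]
2. B_y = -6  [DA ∥ BC ∩ AC ∥ DB]
   → B = (10, -6)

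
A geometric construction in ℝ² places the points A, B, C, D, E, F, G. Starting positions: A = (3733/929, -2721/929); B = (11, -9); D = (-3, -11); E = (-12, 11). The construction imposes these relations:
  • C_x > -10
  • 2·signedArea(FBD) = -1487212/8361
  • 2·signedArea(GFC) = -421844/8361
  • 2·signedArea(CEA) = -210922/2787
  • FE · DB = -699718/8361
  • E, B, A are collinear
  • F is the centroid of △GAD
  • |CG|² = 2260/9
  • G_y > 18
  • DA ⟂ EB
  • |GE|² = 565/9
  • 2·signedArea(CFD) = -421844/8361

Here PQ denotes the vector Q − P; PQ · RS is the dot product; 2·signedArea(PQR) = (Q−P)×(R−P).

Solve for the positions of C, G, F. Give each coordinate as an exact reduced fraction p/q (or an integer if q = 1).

1. F_x = -12989/2787  [FE · DB = -699718/8361 ∩ 2·signedArea(FBD) = -1487212/8361]
2. F_y = 12275/8361  [FE · DB = -699718/8361 ∩ 2·signedArea(FBD) = -1487212/8361]
   → F = (-12989/2787, 12275/8361)
3. C_x = -9  [2·signedArea(CEA) = -210922/2787 ∩ 2·signedArea(CFD) = -421844/8361]
4. C_y = 11/3  [2·signedArea(CEA) = -210922/2787 ∩ 2·signedArea(CFD) = -421844/8361]
   → C = (-9, 11/3)
5. G_x = -15  [2·signedArea(GFC) = -421844/8361 ∩ F is the centroid of △GAD]
6. G_y = 55/3  [2·signedArea(GFC) = -421844/8361 ∩ F is the centroid of △GAD]
   → G = (-15, 55/3)

C = (-9, 11/3)
F = (-12989/2787, 12275/8361)
G = (-15, 55/3)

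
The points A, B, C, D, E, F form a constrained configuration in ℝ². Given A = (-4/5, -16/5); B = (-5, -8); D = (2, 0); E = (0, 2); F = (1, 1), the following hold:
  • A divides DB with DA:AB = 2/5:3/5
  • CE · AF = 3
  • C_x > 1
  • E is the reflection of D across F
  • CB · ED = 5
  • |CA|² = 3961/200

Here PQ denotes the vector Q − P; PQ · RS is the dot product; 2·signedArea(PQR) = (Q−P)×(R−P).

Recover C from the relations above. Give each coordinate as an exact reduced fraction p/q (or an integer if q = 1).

1. C_x = 5/4  [CB · ED = 5 ∩ CE · AF = 3]
2. C_y = 3/4  [CB · ED = 5 ∩ CE · AF = 3]
   → C = (5/4, 3/4)

C = (5/4, 3/4)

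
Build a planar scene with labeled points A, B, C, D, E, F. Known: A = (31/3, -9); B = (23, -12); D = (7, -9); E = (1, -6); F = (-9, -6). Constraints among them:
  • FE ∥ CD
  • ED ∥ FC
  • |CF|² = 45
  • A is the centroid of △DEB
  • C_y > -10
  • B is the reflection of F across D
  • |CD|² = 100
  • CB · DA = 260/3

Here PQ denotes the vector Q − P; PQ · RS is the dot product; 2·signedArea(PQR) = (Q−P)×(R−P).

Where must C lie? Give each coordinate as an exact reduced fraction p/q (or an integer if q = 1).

1. C_x = -3  [FE ∥ CD ∩ ED ∥ FC]
2. C_y = -9  [FE ∥ CD ∩ ED ∥ FC]
   → C = (-3, -9)

C = (-3, -9)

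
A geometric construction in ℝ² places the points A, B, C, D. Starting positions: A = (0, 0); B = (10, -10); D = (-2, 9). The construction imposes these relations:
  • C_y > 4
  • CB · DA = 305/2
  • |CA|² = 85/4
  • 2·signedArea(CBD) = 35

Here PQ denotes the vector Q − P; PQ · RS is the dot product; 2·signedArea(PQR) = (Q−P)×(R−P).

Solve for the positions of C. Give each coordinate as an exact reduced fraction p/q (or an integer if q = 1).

1. C_x = -1  [2·signedArea(CBD) = 35 ∩ CB · DA = 305/2]
2. C_y = 9/2  [2·signedArea(CBD) = 35 ∩ CB · DA = 305/2]
   → C = (-1, 9/2)

C = (-1, 9/2)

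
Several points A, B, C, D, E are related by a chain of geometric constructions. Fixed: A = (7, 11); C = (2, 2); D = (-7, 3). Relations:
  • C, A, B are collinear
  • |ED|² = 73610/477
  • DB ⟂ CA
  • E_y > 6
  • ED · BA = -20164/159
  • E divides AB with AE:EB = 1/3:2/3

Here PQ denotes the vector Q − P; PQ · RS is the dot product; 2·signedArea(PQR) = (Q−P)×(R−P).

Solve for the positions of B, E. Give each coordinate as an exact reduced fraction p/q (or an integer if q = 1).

1. B_x = 16/53  [C, A, B are collinear ∩ DB ⟂ CA]
2. B_y = -56/53  [C, A, B are collinear ∩ DB ⟂ CA]
   → B = (16/53, -56/53)
3. E_x = 758/159  [E divides AB with AE:EB = 1/3:2/3]
4. E_y = 370/53  [E divides AB with AE:EB = 1/3:2/3]
   → E = (758/159, 370/53)

B = (16/53, -56/53)
E = (758/159, 370/53)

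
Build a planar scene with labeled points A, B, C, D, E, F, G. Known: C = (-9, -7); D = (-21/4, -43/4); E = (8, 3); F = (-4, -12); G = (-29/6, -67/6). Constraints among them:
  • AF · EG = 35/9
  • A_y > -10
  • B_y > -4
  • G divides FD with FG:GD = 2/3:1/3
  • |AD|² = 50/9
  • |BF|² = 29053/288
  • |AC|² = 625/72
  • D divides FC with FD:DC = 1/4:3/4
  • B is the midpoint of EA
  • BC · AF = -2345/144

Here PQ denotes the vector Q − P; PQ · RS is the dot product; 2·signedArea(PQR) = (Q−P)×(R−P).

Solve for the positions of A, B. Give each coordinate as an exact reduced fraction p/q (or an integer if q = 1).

A = (-83/12, -109/12)
B = (13/24, -73/24)

1. A_x = -83/12  [line 77/6·x + 85/6·y + 1957/9 = 0 ∩ |AD|² = 50/9]
2. A_y = -109/12  [line 77/6·x + 85/6·y + 1957/9 = 0 ∩ |AD|² = 50/9]
   → A = (-83/12, -109/12)
3. B_x = 13/24  [B is the midpoint of EA]
4. B_y = -73/24  [B is the midpoint of EA]
   → B = (13/24, -73/24)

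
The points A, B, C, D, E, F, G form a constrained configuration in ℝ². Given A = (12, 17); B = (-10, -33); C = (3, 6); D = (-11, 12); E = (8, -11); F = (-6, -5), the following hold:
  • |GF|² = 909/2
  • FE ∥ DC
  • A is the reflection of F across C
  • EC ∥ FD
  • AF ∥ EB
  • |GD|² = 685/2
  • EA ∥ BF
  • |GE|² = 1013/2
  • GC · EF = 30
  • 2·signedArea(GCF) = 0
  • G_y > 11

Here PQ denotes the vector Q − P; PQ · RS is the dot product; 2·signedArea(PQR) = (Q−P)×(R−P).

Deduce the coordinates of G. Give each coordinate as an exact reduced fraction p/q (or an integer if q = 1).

1. G_x = 15/2  [2·signedArea(GCF) = 0 ∩ GC · EF = 30]
2. G_y = 23/2  [2·signedArea(GCF) = 0 ∩ GC · EF = 30]
   → G = (15/2, 23/2)

G = (15/2, 23/2)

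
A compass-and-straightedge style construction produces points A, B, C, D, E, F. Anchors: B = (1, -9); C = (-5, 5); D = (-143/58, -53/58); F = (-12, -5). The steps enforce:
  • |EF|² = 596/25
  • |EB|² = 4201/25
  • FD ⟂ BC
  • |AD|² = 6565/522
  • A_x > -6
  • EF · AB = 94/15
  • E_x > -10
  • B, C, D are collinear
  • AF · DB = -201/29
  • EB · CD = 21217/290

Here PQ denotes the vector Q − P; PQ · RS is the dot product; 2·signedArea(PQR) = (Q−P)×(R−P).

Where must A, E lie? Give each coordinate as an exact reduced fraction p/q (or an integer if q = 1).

1. E_x = -46/5  [line -147/58·x + 343/58·y + -5047/290 = 0 ∩ |EF|² = 596/25]
2. E_y = -1  [line -147/58·x + 343/58·y + -5047/290 = 0 ∩ |EF|² = 596/25]
   → E = (-46/5, -1)
3. A_x = -16/3  [AF · DB = -201/29 ∩ EF · AB = 94/15]
4. A_y = -3  [AF · DB = -201/29 ∩ EF · AB = 94/15]
   → A = (-16/3, -3)

A = (-16/3, -3)
E = (-46/5, -1)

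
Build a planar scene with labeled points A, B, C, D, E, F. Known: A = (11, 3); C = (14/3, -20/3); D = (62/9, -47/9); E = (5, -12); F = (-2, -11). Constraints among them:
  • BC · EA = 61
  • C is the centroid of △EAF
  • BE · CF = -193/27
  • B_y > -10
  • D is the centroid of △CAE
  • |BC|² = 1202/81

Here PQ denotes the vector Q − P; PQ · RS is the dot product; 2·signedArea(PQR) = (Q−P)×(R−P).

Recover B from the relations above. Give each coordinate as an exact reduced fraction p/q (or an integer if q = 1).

B = (23/9, -89/9)

1. B_x = 23/9  [BC · EA = 61 ∩ BE · CF = -193/27]
2. B_y = -89/9  [BC · EA = 61 ∩ BE · CF = -193/27]
   → B = (23/9, -89/9)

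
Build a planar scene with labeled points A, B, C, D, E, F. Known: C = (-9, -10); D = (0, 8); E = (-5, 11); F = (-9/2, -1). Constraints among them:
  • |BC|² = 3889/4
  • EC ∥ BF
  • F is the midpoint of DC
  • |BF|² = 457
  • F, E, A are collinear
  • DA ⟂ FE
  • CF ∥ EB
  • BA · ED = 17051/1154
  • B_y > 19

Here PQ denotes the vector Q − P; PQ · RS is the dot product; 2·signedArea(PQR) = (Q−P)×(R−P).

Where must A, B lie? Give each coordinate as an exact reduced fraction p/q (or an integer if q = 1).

1. A_x = -2808/577  [F, E, A are collinear ∩ DA ⟂ FE]
2. A_y = 4499/577  [F, E, A are collinear ∩ DA ⟂ FE]
   → A = (-2808/577, 4499/577)
3. B_x = -1/2  [EC ∥ BF ∩ CF ∥ EB]
4. B_y = 20  [EC ∥ BF ∩ CF ∥ EB]
   → B = (-1/2, 20)

A = (-2808/577, 4499/577)
B = (-1/2, 20)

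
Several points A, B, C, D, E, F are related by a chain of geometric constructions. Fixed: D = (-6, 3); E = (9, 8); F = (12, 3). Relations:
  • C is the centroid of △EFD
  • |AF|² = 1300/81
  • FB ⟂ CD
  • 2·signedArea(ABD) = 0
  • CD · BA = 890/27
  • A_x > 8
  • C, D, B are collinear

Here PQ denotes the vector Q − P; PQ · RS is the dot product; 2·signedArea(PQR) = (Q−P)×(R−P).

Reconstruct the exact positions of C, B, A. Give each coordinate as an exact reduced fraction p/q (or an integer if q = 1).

A = (26/3, 47/9)
B = (6459/557, 3156/557)
C = (5, 14/3)

1. C_x = 5  [C is the centroid of △EFD]
2. C_y = 14/3  [C is the centroid of △EFD]
   → C = (5, 14/3)
3. B_x = 6459/557  [C, D, B are collinear ∩ FB ⟂ CD]
4. B_y = 3156/557  [C, D, B are collinear ∩ FB ⟂ CD]
   → B = (6459/557, 3156/557)
5. A_x = 26/3  [2·signedArea(ABD) = 0 ∩ CD · BA = 890/27]
6. A_y = 47/9  [2·signedArea(ABD) = 0 ∩ CD · BA = 890/27]
   → A = (26/3, 47/9)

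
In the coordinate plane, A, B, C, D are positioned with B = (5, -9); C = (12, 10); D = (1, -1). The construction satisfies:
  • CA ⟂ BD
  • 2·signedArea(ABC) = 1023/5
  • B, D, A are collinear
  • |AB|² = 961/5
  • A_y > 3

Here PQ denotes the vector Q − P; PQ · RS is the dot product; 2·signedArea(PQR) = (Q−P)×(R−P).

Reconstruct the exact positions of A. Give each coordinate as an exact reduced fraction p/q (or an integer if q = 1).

A = (-6/5, 17/5)

1. A_x = -6/5  [B, D, A are collinear ∩ CA ⟂ BD]
2. A_y = 17/5  [B, D, A are collinear ∩ CA ⟂ BD]
   → A = (-6/5, 17/5)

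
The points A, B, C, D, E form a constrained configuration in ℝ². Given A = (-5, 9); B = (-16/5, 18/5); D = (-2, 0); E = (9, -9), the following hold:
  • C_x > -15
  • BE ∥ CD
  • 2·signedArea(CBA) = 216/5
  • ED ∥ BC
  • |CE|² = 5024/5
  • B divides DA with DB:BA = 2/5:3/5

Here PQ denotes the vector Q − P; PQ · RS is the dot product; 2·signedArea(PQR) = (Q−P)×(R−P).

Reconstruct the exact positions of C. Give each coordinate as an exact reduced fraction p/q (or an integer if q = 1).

C = (-71/5, 63/5)

1. C_x = -71/5  [BE ∥ CD ∩ ED ∥ BC]
2. C_y = 63/5  [BE ∥ CD ∩ ED ∥ BC]
   → C = (-71/5, 63/5)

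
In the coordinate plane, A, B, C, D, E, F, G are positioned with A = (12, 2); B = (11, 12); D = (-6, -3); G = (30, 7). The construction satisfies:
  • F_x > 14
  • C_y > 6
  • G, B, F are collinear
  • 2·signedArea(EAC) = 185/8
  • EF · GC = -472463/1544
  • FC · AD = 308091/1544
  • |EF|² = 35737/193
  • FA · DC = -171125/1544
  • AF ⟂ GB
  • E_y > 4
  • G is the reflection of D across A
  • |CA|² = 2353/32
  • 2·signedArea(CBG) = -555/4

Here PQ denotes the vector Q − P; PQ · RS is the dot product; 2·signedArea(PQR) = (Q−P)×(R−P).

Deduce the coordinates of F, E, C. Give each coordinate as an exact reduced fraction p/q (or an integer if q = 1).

C = (37/8, 51/8)
E = (5/2, 9/2)
F = (5557/386, 4287/386)

1. F_x = 5557/386  [G, B, F are collinear ∩ AF ⟂ GB]
2. F_y = 4287/386  [G, B, F are collinear ∩ AF ⟂ GB]
   → F = (5557/386, 4287/386)
3. C_x = 37/8  [2·signedArea(CBG) = -555/4 ∩ FC · AD = 308091/1544]
4. C_y = 51/8  [2·signedArea(CBG) = -555/4 ∩ FC · AD = 308091/1544]
   → C = (37/8, 51/8)
5. E_x = 5/2  [2·signedArea(EAC) = 185/8 ∩ EF · GC = -472463/1544]
6. E_y = 9/2  [2·signedArea(EAC) = 185/8 ∩ EF · GC = -472463/1544]
   → E = (5/2, 9/2)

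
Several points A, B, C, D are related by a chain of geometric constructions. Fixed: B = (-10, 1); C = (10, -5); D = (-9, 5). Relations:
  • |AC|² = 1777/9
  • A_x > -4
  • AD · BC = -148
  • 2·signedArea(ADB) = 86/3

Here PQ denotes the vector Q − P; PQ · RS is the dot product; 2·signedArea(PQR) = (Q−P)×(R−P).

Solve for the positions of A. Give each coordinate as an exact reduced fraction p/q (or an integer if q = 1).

A = (-3, 1/3)

1. A_x = -3  [2·signedArea(ADB) = 86/3 ∩ AD · BC = -148]
2. A_y = 1/3  [2·signedArea(ADB) = 86/3 ∩ AD · BC = -148]
   → A = (-3, 1/3)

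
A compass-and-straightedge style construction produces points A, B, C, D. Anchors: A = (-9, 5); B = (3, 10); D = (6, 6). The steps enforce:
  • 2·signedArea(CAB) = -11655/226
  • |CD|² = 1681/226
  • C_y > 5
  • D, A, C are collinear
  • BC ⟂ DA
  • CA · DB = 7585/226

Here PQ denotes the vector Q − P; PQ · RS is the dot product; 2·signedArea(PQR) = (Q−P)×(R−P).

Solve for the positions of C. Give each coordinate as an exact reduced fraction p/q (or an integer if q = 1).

1. C_x = 741/226  [D, A, C are collinear ∩ BC ⟂ DA]
2. C_y = 1315/226  [D, A, C are collinear ∩ BC ⟂ DA]
   → C = (741/226, 1315/226)

C = (741/226, 1315/226)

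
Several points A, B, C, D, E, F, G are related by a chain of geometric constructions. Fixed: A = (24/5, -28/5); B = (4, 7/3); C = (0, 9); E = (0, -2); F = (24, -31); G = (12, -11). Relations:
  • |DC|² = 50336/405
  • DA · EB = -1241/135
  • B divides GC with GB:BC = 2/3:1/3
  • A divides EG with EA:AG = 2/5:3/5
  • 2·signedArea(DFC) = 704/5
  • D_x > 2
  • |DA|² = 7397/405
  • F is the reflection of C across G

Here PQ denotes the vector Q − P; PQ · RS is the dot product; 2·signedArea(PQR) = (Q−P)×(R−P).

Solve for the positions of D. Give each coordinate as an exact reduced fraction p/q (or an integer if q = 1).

1. D_x = 44/15  [2·signedArea(DFC) = 704/5 ∩ DA · EB = -1241/135]
2. D_y = -79/45  [2·signedArea(DFC) = 704/5 ∩ DA · EB = -1241/135]
   → D = (44/15, -79/45)

D = (44/15, -79/45)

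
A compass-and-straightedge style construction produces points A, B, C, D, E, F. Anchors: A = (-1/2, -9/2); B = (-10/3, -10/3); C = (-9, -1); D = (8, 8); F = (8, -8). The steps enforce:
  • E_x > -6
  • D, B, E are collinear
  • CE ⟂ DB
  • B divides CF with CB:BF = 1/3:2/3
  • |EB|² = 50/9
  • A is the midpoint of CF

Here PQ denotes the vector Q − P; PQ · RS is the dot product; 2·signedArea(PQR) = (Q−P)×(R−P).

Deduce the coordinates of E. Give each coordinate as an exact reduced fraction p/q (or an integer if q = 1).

E = (-5, -5)

1. E_x = -5  [D, B, E are collinear ∩ CE ⟂ DB]
2. E_y = -5  [D, B, E are collinear ∩ CE ⟂ DB]
   → E = (-5, -5)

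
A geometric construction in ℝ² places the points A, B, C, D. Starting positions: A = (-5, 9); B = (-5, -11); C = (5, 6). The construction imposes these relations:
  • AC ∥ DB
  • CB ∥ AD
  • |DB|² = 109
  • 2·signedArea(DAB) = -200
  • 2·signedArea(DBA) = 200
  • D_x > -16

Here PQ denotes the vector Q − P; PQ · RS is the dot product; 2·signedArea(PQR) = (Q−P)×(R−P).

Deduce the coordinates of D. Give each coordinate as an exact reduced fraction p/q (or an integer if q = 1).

1. D_x = -15  [AC ∥ DB ∩ CB ∥ AD]
2. D_y = -8  [AC ∥ DB ∩ CB ∥ AD]
   → D = (-15, -8)

D = (-15, -8)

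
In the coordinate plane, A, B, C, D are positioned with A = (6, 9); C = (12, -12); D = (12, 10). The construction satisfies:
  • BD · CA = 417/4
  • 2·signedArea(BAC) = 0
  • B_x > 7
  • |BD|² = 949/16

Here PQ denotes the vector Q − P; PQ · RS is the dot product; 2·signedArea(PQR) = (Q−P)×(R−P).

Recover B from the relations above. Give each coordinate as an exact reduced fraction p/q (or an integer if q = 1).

B = (15/2, 15/4)

1. B_x = 15/2  [2·signedArea(BAC) = 0 ∩ BD · CA = 417/4]
2. B_y = 15/4  [2·signedArea(BAC) = 0 ∩ BD · CA = 417/4]
   → B = (15/2, 15/4)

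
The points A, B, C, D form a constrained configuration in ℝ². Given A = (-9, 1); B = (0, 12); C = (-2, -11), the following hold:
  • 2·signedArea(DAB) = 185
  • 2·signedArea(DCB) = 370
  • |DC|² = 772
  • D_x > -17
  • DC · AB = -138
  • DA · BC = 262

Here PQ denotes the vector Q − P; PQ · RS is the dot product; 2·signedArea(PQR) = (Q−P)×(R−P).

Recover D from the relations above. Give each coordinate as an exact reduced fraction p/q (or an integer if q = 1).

1. D_x = -16  [DA · BC = 262 ∩ 2·signedArea(DAB) = 185]
2. D_y = 13  [DA · BC = 262 ∩ 2·signedArea(DAB) = 185]
   → D = (-16, 13)

D = (-16, 13)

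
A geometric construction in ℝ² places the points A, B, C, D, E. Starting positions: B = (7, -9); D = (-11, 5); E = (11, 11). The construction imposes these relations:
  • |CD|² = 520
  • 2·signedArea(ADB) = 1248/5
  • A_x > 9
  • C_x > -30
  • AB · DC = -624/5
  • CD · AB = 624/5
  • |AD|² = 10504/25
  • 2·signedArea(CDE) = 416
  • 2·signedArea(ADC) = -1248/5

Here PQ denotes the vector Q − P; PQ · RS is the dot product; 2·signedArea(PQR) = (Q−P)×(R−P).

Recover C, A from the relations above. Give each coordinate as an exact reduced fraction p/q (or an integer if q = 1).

A = (47/5, 3)
C = (-29, 19)

1. A_x = 47/5  [line 14·x + 18·y + -928/5 = 0 ∩ |AD|² = 10504/25]
2. A_y = 3  [line 14·x + 18·y + -928/5 = 0 ∩ |AD|² = 10504/25]
   → A = (47/5, 3)
3. C_x = -29  [CD · AB = 624/5 ∩ 2·signedArea(ADC) = -1248/5]
4. C_y = 19  [CD · AB = 624/5 ∩ 2·signedArea(ADC) = -1248/5]
   → C = (-29, 19)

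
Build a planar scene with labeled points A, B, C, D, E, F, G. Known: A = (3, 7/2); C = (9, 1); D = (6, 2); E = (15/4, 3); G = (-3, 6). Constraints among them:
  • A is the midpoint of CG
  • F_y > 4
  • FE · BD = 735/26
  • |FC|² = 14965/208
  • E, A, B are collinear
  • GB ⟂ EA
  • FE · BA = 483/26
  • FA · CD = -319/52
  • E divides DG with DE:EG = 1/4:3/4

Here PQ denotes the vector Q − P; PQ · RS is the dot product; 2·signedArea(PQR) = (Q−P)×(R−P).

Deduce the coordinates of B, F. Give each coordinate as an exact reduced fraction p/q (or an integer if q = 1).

B = (-30/13, 183/26)
F = (69/52, 60/13)

1. B_x = -30/13  [E, A, B are collinear ∩ GB ⟂ EA]
2. B_y = 183/26  [E, A, B are collinear ∩ GB ⟂ EA]
   → B = (-30/13, 183/26)
3. F_x = 69/52  [FA · CD = -319/52 ∩ FE · BD = 735/26]
4. F_y = 60/13  [FA · CD = -319/52 ∩ FE · BD = 735/26]
   → F = (69/52, 60/13)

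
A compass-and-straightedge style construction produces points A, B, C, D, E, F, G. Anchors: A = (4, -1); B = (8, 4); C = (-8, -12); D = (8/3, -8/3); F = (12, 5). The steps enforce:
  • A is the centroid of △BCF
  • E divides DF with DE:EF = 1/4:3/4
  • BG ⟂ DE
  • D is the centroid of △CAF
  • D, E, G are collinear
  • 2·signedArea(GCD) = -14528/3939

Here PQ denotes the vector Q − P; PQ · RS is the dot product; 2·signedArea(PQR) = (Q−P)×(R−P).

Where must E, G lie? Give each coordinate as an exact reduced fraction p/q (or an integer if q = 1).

1. E_x = 5  [E divides DF with DE:EF = 1/4:3/4]
2. E_y = -3/4  [E divides DF with DE:EF = 1/4:3/4]
   → E = (5, -3/4)
3. G_x = 11976/1313  [D, E, G are collinear ∩ BG ⟂ DE]
4. G_y = 3460/1313  [D, E, G are collinear ∩ BG ⟂ DE]
   → G = (11976/1313, 3460/1313)

E = (5, -3/4)
G = (11976/1313, 3460/1313)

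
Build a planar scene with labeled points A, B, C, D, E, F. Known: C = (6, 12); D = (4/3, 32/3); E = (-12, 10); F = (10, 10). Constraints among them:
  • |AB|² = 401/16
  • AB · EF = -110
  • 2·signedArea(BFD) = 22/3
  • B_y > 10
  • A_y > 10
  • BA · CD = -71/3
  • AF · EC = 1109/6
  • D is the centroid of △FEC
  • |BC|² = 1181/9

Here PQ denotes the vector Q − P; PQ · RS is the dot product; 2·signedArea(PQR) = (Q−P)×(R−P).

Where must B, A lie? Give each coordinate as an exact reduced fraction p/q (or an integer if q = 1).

A = (-1/3, 127/12)
B = (-16/3, 31/3)

1. B_x = -16/3  [line -2/3·x + -26/3·y + 86 = 0 ∩ |BC|² = 1181/9]
2. B_y = 31/3  [line -2/3·x + -26/3·y + 86 = 0 ∩ |BC|² = 1181/9]
   → B = (-16/3, 31/3)
3. A_x = -1/3  [BA · CD = -71/3 ∩ AB · EF = -110]
4. A_y = 127/12  [BA · CD = -71/3 ∩ AB · EF = -110]
   → A = (-1/3, 127/12)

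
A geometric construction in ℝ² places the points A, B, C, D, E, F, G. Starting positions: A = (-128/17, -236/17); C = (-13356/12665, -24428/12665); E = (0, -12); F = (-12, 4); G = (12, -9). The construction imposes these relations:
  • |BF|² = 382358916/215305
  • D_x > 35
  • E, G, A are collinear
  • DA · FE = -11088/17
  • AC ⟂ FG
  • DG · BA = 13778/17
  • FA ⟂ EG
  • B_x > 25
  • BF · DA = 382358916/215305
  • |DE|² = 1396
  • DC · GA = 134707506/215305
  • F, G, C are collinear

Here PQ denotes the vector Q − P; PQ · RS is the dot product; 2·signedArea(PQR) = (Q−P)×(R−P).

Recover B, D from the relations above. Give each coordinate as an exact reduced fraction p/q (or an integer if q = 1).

1. D_x = 36  [DA · FE = -11088/17 ∩ DC · GA = 134707506/215305]
2. D_y = -22  [DA · FE = -11088/17 ∩ DC · GA = 134707506/215305]
   → D = (36, -22)
3. B_x = 317316/12665  [BF · DA = 382358916/215305 ∩ DG · BA = 13778/17]
4. B_y = -203542/12665  [BF · DA = 382358916/215305 ∩ DG · BA = 13778/17]
   → B = (317316/12665, -203542/12665)

B = (317316/12665, -203542/12665)
D = (36, -22)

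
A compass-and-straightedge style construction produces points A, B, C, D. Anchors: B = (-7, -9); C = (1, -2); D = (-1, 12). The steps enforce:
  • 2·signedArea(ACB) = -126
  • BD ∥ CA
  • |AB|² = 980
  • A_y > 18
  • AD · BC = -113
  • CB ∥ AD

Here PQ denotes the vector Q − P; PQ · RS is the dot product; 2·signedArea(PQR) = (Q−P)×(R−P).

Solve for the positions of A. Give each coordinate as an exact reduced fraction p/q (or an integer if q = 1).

1. A_x = 7  [CB ∥ AD ∩ BD ∥ CA]
2. A_y = 19  [CB ∥ AD ∩ BD ∥ CA]
   → A = (7, 19)

A = (7, 19)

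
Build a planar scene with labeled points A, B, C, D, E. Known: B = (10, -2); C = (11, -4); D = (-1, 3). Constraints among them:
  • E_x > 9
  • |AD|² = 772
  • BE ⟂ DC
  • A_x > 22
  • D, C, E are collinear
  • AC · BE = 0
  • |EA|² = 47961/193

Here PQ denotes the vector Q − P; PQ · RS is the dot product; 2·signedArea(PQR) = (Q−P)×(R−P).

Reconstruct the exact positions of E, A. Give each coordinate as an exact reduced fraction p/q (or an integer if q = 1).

1. E_x = 1811/193  [D, C, E are collinear ∩ BE ⟂ DC]
2. E_y = -590/193  [D, C, E are collinear ∩ BE ⟂ DC]
   → E = (1811/193, -590/193)
3. A_x = 23  [line 119/193·x + 204/193·y + -493/193 = 0 ∩ |AD|² = 772]
4. A_y = -11  [line 119/193·x + 204/193·y + -493/193 = 0 ∩ |AD|² = 772]
   → A = (23, -11)

A = (23, -11)
E = (1811/193, -590/193)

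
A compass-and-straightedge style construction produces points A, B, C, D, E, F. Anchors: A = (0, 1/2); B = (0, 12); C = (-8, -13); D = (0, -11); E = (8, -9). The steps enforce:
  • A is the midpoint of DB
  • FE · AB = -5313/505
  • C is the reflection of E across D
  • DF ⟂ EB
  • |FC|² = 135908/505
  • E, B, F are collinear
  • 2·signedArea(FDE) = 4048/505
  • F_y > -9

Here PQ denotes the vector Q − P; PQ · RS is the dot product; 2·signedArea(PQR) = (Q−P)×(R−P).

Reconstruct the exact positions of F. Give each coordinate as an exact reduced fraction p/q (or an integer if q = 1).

F = (3864/505, -4083/505)

1. F_x = 3864/505  [E, B, F are collinear ∩ DF ⟂ EB]
2. F_y = -4083/505  [E, B, F are collinear ∩ DF ⟂ EB]
   → F = (3864/505, -4083/505)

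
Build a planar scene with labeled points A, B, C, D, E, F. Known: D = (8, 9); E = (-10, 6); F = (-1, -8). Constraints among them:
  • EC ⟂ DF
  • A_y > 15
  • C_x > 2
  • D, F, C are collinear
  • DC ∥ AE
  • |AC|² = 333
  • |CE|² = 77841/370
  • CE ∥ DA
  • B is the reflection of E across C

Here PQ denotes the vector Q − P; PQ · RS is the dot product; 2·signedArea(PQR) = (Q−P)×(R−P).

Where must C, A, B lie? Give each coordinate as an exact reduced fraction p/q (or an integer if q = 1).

A = (-1783/370, 5841/370)
B = (2893/185, -1401/185)
C = (1043/370, -291/370)

1. C_x = 1043/370  [D, F, C are collinear ∩ EC ⟂ DF]
2. C_y = -291/370  [D, F, C are collinear ∩ EC ⟂ DF]
   → C = (1043/370, -291/370)
3. A_x = -1783/370  [DC ∥ AE ∩ CE ∥ DA]
4. A_y = 5841/370  [DC ∥ AE ∩ CE ∥ DA]
   → A = (-1783/370, 5841/370)
5. B_x = 2893/185  [B is the reflection of E across C]
6. B_y = -1401/185  [B is the reflection of E across C]
   → B = (2893/185, -1401/185)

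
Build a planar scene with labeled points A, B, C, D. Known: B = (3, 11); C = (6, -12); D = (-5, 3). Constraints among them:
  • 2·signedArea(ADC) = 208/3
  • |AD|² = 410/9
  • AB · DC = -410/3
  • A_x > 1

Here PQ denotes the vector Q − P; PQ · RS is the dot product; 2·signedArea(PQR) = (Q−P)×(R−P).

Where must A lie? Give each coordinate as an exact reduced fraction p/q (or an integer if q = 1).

A = (4/3, 2/3)

1. A_x = 4/3  [AB · DC = -410/3 ∩ 2·signedArea(ADC) = 208/3]
2. A_y = 2/3  [AB · DC = -410/3 ∩ 2·signedArea(ADC) = 208/3]
   → A = (4/3, 2/3)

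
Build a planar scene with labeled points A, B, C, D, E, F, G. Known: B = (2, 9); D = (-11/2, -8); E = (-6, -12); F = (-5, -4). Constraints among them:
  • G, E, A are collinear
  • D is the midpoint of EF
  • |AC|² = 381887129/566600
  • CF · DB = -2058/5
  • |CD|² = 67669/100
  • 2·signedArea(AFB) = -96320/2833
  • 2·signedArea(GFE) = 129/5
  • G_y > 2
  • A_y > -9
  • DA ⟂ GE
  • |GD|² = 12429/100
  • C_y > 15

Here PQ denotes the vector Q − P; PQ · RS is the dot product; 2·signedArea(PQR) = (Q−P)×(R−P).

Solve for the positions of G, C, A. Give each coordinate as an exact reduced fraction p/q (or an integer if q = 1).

1. G_x = -1  [line 8·x + -1·y + 51/5 = 0 ∩ |GD|² = 12429/100]
2. G_y = 11/5  [line 8·x + -1·y + 51/5 = 0 ∩ |GD|² = 12429/100]
   → G = (-1, 11/5)
3. C_x = 5  [line -15/2·x + -17·y + 3061/10 = 0 ∩ |CD|² = 67669/100]
4. C_y = 79/5  [line -15/2·x + -17·y + 3061/10 = 0 ∩ |CD|² = 67669/100]
   → C = (5, 79/5)
5. A_x = -53167/11332  [G, E, A are collinear ∩ DA ⟂ GE]
6. A_y = -93881/11332  [G, E, A are collinear ∩ DA ⟂ GE]
   → A = (-53167/11332, -93881/11332)

A = (-53167/11332, -93881/11332)
C = (5, 79/5)
G = (-1, 11/5)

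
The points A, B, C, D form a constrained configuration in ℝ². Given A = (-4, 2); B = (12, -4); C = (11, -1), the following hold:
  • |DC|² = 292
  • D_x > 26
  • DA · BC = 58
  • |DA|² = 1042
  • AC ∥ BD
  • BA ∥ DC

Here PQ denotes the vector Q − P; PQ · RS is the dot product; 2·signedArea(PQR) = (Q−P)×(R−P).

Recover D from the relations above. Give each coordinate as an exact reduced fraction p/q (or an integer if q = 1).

D = (27, -7)

1. D_x = 27  [BA ∥ DC ∩ AC ∥ BD]
2. D_y = -7  [BA ∥ DC ∩ AC ∥ BD]
   → D = (27, -7)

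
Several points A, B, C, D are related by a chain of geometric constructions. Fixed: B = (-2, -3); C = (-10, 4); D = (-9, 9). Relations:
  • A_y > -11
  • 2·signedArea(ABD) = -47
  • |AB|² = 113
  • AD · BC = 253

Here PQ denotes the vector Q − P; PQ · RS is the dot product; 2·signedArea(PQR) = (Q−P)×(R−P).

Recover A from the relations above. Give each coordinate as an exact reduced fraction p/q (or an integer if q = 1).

A = (6, -10)

1. A_x = 6  [2·signedArea(ABD) = -47 ∩ AD · BC = 253]
2. A_y = -10  [2·signedArea(ABD) = -47 ∩ AD · BC = 253]
   → A = (6, -10)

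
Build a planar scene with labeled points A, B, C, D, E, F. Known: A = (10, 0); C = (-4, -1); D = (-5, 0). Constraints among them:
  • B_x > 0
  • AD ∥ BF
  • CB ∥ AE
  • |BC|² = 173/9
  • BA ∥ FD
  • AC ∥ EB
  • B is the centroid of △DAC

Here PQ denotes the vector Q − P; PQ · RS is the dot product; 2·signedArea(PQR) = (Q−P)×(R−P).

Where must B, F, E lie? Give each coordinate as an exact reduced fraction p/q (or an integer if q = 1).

1. B_x = 1/3  [B is the centroid of △DAC]
2. B_y = -1/3  [B is the centroid of △DAC]
   → B = (1/3, -1/3)
3. F_x = -44/3  [BA ∥ FD ∩ AD ∥ BF]
4. F_y = -1/3  [BA ∥ FD ∩ AD ∥ BF]
   → F = (-44/3, -1/3)
5. E_x = 43/3  [AC ∥ EB ∩ CB ∥ AE]
6. E_y = 2/3  [AC ∥ EB ∩ CB ∥ AE]
   → E = (43/3, 2/3)

B = (1/3, -1/3)
E = (43/3, 2/3)
F = (-44/3, -1/3)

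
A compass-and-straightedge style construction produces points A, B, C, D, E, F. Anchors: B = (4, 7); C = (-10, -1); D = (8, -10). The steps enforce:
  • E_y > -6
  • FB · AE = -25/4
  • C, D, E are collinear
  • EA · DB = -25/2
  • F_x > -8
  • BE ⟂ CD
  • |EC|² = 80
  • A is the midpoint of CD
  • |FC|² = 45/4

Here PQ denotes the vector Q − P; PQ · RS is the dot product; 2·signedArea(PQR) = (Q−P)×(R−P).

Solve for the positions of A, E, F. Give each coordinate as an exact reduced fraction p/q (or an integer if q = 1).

1. A_x = -1  [A is the midpoint of CD]
2. A_y = -11/2  [A is the midpoint of CD]
   → A = (-1, -11/2)
3. E_x = -2  [C, D, E are collinear ∩ BE ⟂ CD]
4. E_y = -5  [C, D, E are collinear ∩ BE ⟂ CD]
   → E = (-2, -5)
5. F_x = -7  [line 1·x + -1/2·y + 23/4 = 0 ∩ |FC|² = 45/4]
6. F_y = -5/2  [line 1·x + -1/2·y + 23/4 = 0 ∩ |FC|² = 45/4]
   → F = (-7, -5/2)

A = (-1, -11/2)
E = (-2, -5)
F = (-7, -5/2)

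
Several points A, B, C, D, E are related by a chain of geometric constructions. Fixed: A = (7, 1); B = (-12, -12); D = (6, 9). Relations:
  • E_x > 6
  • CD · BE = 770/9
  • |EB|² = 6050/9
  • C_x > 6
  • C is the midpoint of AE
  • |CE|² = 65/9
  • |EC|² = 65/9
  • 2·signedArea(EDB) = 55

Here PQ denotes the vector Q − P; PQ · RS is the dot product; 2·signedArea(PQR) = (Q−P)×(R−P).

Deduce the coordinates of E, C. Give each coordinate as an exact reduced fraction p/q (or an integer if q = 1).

C = (20/3, 11/3)
E = (19/3, 19/3)

1. E_x = 19/3  [line 21·x + -18·y + -19 = 0 ∩ |EB|² = 6050/9]
2. E_y = 19/3  [line 21·x + -18·y + -19 = 0 ∩ |EB|² = 6050/9]
   → E = (19/3, 19/3)
3. C_x = 20/3  [C is the midpoint of AE]
4. C_y = 11/3  [C is the midpoint of AE]
   → C = (20/3, 11/3)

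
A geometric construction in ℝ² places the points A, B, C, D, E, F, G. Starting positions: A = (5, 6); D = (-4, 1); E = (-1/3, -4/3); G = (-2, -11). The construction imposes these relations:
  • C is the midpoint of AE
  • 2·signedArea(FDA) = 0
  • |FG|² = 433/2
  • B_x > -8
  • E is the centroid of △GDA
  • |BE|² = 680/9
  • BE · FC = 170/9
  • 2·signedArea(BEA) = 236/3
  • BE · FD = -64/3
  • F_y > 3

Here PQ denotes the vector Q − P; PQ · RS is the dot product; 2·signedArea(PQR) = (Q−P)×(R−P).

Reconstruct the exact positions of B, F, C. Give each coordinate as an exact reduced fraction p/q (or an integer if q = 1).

1. F_x = 1/2  [line -5·x + 9·y + -29 = 0 ∩ |FG|² = 433/2]
2. F_y = 7/2  [line -5·x + 9·y + -29 = 0 ∩ |FG|² = 433/2]
   → F = (1/2, 7/2)
3. C_x = 7/3  [C is the midpoint of AE]
4. C_y = 7/3  [C is the midpoint of AE]
   → C = (7/3, 7/3)
5. B_x = -23/3  [BE · FC = 170/9 ∩ BE · FD = -64/3]
6. B_y = 10/3  [BE · FC = 170/9 ∩ BE · FD = -64/3]
   → B = (-23/3, 10/3)

B = (-23/3, 10/3)
C = (7/3, 7/3)
F = (1/2, 7/2)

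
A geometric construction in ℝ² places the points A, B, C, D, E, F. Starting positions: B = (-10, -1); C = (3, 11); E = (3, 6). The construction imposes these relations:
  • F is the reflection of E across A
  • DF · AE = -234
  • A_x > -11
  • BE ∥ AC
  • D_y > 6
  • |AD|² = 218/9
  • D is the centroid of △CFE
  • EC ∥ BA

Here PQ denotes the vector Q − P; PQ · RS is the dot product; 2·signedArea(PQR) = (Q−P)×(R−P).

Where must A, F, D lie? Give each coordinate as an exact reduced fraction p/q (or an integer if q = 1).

A = (-10, 4)
D = (-17/3, 19/3)
F = (-23, 2)

1. A_x = -10  [BE ∥ AC ∩ EC ∥ BA]
2. A_y = 4  [BE ∥ AC ∩ EC ∥ BA]
   → A = (-10, 4)
3. F_x = -23  [F is the reflection of E across A]
4. F_y = 2  [F is the reflection of E across A]
   → F = (-23, 2)
5. D_x = -17/3  [D is the centroid of △CFE]
6. D_y = 19/3  [D is the centroid of △CFE]
   → D = (-17/3, 19/3)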